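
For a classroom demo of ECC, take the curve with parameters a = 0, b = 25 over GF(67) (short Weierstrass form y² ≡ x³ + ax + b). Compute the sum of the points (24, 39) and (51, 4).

(65, 34)

(24, 39) + (51, 4). λ = (4 - 39)/(51 - 24) ≡ 32/27 mod 67. 27⁻¹ ≡ 5 (mod 67) since 27·5 = 135 ≡ 1, so λ ≡ 26.
  x = λ² - 24 - 51 = 676 - 75 ≡ 65; y = λ·(24 - 65) - 39 ≡ 34. → (65, 34)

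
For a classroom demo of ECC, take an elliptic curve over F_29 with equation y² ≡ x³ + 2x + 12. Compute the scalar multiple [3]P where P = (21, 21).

Repeated addition: build up to 3P.
2P: tangent at (21, 21): λ = (3·21² + 2)/(2·21) ≡ 20/13. 13⁻¹ ≡ 9 (mod 29) since 13·9 = 117 ≡ 1, so λ ≡ 20·9 ≡ 6.
  x = λ² - 21 - 21 = 36 - 42 ≡ 23; y = λ·(21 - 23) - 21 ≡ 25. → (23, 25)
3P: (23, 25) + (21, 21). λ = (21 - 25)/(21 - 23) ≡ 25/27 mod 29. 27⁻¹ ≡ 14 (mod 29) since 27·14 = 378 ≡ 1, so λ ≡ 2.
  x = λ² - 23 - 21 = 4 - 44 ≡ 18; y = λ·(23 - 18) - 25 ≡ 14. → (18, 14)

(18, 14)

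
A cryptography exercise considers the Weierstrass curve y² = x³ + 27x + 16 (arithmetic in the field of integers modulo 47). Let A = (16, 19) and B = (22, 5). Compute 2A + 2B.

First 2A:
Repeated addition: build up to 2A.
2A: tangent at (16, 19): λ = (3·16² + 27)/(2·19) ≡ 43/38. 38⁻¹ ≡ 26 (mod 47), so λ ≡ 43·26 ≡ 37.
  x = λ² - 16 - 16 = 1369 - 32 ≡ 21; y = λ·(16 - 21) - 19 ≡ 31. → (21, 31)
2A = (21, 31).
Next 2B:
Repeated addition: build up to 2B.
2B: tangent at (22, 5): λ = (3·22² + 27)/(2·5) ≡ 22/10. 10⁻¹ ≡ 33 (mod 47), so λ ≡ 22·33 ≡ 21.
  x = λ² - 22 - 22 = 441 - 44 ≡ 21; y = λ·(22 - 21) - 5 ≡ 16. → (21, 16)
2B = (21, 16).
Finally 2A + 2B:
(21, 31) + (21, 16): same x and y₁ ≡ -y₂, so the sum is ∞.

O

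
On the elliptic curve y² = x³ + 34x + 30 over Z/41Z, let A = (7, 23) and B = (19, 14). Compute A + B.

(7, 23) + (19, 14). λ = (14 - 23)/(19 - 7) ≡ 32/12 mod 41. 12⁻¹ ≡ 24 (mod 41), so λ ≡ 30.
  x = λ² - 7 - 19 = 900 - 26 ≡ 13; y = λ·(7 - 13) - 23 ≡ 2. → (13, 2)

(13, 2)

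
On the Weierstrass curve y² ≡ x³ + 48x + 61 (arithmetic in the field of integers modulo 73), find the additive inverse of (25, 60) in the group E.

(25, 13)

-(25, 60) = (25, -60 mod 73) = (25, 13).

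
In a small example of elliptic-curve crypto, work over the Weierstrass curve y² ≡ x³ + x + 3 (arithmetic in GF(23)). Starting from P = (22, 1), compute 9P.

(12, 8)

Repeated addition: build up to 9P.
2P: tangent at (22, 1): λ = (3·22² + 1)/(2·1) ≡ 4/2. 2⁻¹ ≡ 12 (mod 23), so λ ≡ 4·12 ≡ 2.
  x = λ² - 22 - 22 = 4 - 44 ≡ 6; y = λ·(22 - 6) - 1 ≡ 8. → (6, 8)
3P: (6, 8) + (22, 1). λ = (1 - 8)/(22 - 6) ≡ 16/16 mod 23. 16⁻¹ ≡ 13 (mod 23), so λ ≡ 1.
  x = λ² - 6 - 22 = 1 - 28 ≡ 19; y = λ·(6 - 19) - 8 ≡ 2. → (19, 2)
4P: (19, 2) + (22, 1). λ = (1 - 2)/(22 - 19) ≡ 22/3 mod 23. 3⁻¹ ≡ 8 (mod 23) since 3·8 = 24 ≡ 1, so λ ≡ 15.
  x = λ² - 19 - 22 = 225 - 41 ≡ 0; y = λ·(19 - 0) - 2 ≡ 7. → (0, 7)
5P: (0, 7) + (22, 1). λ = (1 - 7)/(22 - 0) ≡ 17/22 mod 23. 22⁻¹ ≡ 22 (mod 23) since 22·22 = 484 ≡ 1, so λ ≡ 6.
  x = λ² - 0 - 22 = 36 - 22 ≡ 14; y = λ·(0 - 14) - 7 ≡ 1. → (14, 1)
6P: (14, 1) + (22, 1). λ = (1 - 1)/(22 - 14) ≡ 0/8 mod 23. 8⁻¹ ≡ 3 (mod 23), so λ ≡ 0.
  x = λ² - 14 - 22 = 0 - 36 ≡ 10; y = λ·(14 - 10) - 1 ≡ 22. → (10, 22)
7P: (10, 22) + (22, 1). λ = (1 - 22)/(22 - 10) ≡ 2/12 mod 23. 12⁻¹ ≡ 2 (mod 23), so λ ≡ 4.
  x = λ² - 10 - 22 = 16 - 32 ≡ 7; y = λ·(10 - 7) - 22 ≡ 13. → (7, 13)
8P: (7, 13) + (22, 1). λ = (1 - 13)/(22 - 7) ≡ 11/15 mod 23. 15⁻¹ ≡ 20 (mod 23), so λ ≡ 13.
  x = λ² - 7 - 22 = 169 - 29 ≡ 2; y = λ·(7 - 2) - 13 ≡ 6. → (2, 6)
9P: (2, 6) + (22, 1). λ = (1 - 6)/(22 - 2) ≡ 18/20 mod 23. 20⁻¹ ≡ 15 (mod 23) since 20·15 = 300 ≡ 1, so λ ≡ 17.
  x = λ² - 2 - 22 = 289 - 24 ≡ 12; y = λ·(2 - 12) - 6 ≡ 8. → (12, 8)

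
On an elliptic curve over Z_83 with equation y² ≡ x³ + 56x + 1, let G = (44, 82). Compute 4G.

(24, 48)

Repeated addition: build up to 4G.
2G: tangent at (44, 82): λ = (3·44² + 56)/(2·82) ≡ 54/81. 81⁻¹ ≡ 41 (mod 83) since 81·41 = 3321 ≡ 1, so λ ≡ 54·41 ≡ 56.
  x = λ² - 44 - 44 = 3136 - 88 ≡ 60; y = λ·(44 - 60) - 82 ≡ 18. → (60, 18)
3G: (60, 18) + (44, 82). λ = (82 - 18)/(44 - 60) ≡ 64/67 mod 83. 67⁻¹ ≡ 57 (mod 83), so λ ≡ 79.
  x = λ² - 60 - 44 = 6241 - 104 ≡ 78; y = λ·(60 - 78) - 18 ≡ 54. → (78, 54)
4G: (78, 54) + (44, 82). λ = (82 - 54)/(44 - 78) ≡ 28/49 mod 83. 49⁻¹ ≡ 61 (mod 83) since 49·61 = 2989 ≡ 1, so λ ≡ 48.
  x = λ² - 78 - 44 = 2304 - 122 ≡ 24; y = λ·(78 - 24) - 54 ≡ 48. → (24, 48)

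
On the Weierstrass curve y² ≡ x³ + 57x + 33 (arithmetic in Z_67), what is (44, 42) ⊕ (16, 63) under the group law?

(44, 42) + (16, 63). λ = (63 - 42)/(16 - 44) ≡ 21/39 mod 67. 39⁻¹ ≡ 55 (mod 67) since 39·55 = 2145 ≡ 1, so λ ≡ 16.
  x = λ² - 44 - 16 = 256 - 60 ≡ 62; y = λ·(44 - 62) - 42 ≡ 5. → (62, 5)

(62, 5)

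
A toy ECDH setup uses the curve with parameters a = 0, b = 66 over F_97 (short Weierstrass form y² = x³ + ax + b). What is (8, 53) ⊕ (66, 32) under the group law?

(8, 53) + (66, 32). λ = (32 - 53)/(66 - 8) ≡ 76/58 mod 97. 58⁻¹ ≡ 92 (mod 97), so λ ≡ 8.
  x = λ² - 8 - 66 = 64 - 74 ≡ 87; y = λ·(8 - 87) - 53 ≡ 91. → (87, 91)

(87, 91)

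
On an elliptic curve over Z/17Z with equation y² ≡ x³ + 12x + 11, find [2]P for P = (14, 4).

(4, 15)

tangent at (14, 4): λ = (3·14² + 12)/(2·4) ≡ 5/8. 8⁻¹ ≡ 15 (mod 17) since 8·15 = 120 ≡ 1, so λ ≡ 5·15 ≡ 7.
  x = λ² - 14 - 14 = 49 - 28 ≡ 4; y = λ·(14 - 4) - 4 ≡ 15. → (4, 15)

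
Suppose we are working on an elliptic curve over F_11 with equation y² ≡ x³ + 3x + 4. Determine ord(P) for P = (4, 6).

7

2P: tangent at (4, 6): λ = (3·4² + 3)/(2·6) ≡ 7/1. 1⁻¹ ≡ 1 (mod 11) since 1·1 = 1 ≡ 1, so λ ≡ 7·1 ≡ 7.
  x = λ² - 4 - 4 = 49 - 8 ≡ 8; y = λ·(4 - 8) - 6 ≡ 10. → (8, 10)
3P: (8, 10) + (4, 6). λ = (6 - 10)/(4 - 8) ≡ 7/7 mod 11. 7⁻¹ ≡ 8 (mod 11), so λ ≡ 1.
  x = λ² - 8 - 4 = 1 - 12 ≡ 0; y = λ·(8 - 0) - 10 ≡ 9. → (0, 9)
4P: (0, 9) + (4, 6). λ = (6 - 9)/(4 - 0) ≡ 8/4 mod 11. 4⁻¹ ≡ 3 (mod 11), so λ ≡ 2.
  x = λ² - 0 - 4 = 4 - 4 ≡ 0; y = λ·(0 - 0) - 9 ≡ 2. → (0, 2)
5P: (0, 2) + (4, 6). λ = (6 - 2)/(4 - 0) ≡ 4/4 mod 11. 4⁻¹ ≡ 3 (mod 11), so λ ≡ 1.
  x = λ² - 0 - 4 = 1 - 4 ≡ 8; y = λ·(0 - 8) - 2 ≡ 1. → (8, 1)
6P: (8, 1) + (4, 6). λ = (6 - 1)/(4 - 8) ≡ 5/7 mod 11. 7⁻¹ ≡ 8 (mod 11) since 7·8 = 56 ≡ 1, so λ ≡ 7.
  x = λ² - 8 - 4 = 49 - 12 ≡ 4; y = λ·(8 - 4) - 1 ≡ 5. → (4, 5)
7P: (4, 5) + (4, 6): same x and y₁ ≡ -y₂, so the sum is 𝒪.
7P = 𝒪, so the order is 7.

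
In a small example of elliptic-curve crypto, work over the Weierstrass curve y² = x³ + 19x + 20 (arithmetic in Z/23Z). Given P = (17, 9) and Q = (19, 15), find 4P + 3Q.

(16, 21)

First 4P:
Repeated addition: build up to 4P.
2P: tangent at (17, 9): λ = (3·17² + 19)/(2·9) ≡ 12/18. 18⁻¹ ≡ 9 (mod 23), so λ ≡ 12·9 ≡ 16.
  x = λ² - 17 - 17 = 256 - 34 ≡ 15; y = λ·(17 - 15) - 9 ≡ 0. → (15, 0)
3P: (15, 0) + (17, 9). λ = (9 - 0)/(17 - 15) ≡ 9/2 mod 23. 2⁻¹ ≡ 12 (mod 23), so λ ≡ 16.
  x = λ² - 15 - 17 = 256 - 32 ≡ 17; y = λ·(15 - 17) - 0 ≡ 14. → (17, 14)
4P: (17, 14) + (17, 9): same x and y₁ ≡ -y₂, so the sum is ∞.
4P = ∞.
Next 3Q:
Repeated addition: build up to 3Q.
2Q: tangent at (19, 15): λ = (3·19² + 19)/(2·15) ≡ 21/7. 7⁻¹ ≡ 10 (mod 23) since 7·10 = 70 ≡ 1, so λ ≡ 21·10 ≡ 3.
  x = λ² - 19 - 19 = 9 - 38 ≡ 17; y = λ·(19 - 17) - 15 ≡ 14. → (17, 14)
3Q: (17, 14) + (19, 15). λ = (15 - 14)/(19 - 17) ≡ 1/2 mod 23. 2⁻¹ ≡ 12 (mod 23) since 2·12 = 24 ≡ 1, so λ ≡ 12.
  x = λ² - 17 - 19 = 144 - 36 ≡ 16; y = λ·(17 - 16) - 14 ≡ 21. → (16, 21)
3Q = (16, 21).
Finally 4P + 3Q:
∞ + (16, 21) = (16, 21) (identity).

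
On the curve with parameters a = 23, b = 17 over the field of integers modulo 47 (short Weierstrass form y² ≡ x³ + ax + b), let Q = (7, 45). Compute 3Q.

(26, 40)

Repeated addition: build up to 3Q.
2Q: tangent at (7, 45): λ = (3·7² + 23)/(2·45) ≡ 29/43. 43⁻¹ ≡ 35 (mod 47), so λ ≡ 29·35 ≡ 28.
  x = λ² - 7 - 7 = 784 - 14 ≡ 18; y = λ·(7 - 18) - 45 ≡ 23. → (18, 23)
3Q: (18, 23) + (7, 45). λ = (45 - 23)/(7 - 18) ≡ 22/36 mod 47. 36⁻¹ ≡ 17 (mod 47) since 36·17 = 612 ≡ 1, so λ ≡ 45.
  x = λ² - 18 - 7 = 2025 - 25 ≡ 26; y = λ·(18 - 26) - 23 ≡ 40. → (26, 40)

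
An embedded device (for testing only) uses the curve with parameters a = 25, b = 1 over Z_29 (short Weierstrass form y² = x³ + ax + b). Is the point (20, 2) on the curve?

yes

y² = 2² ≡ 4; x³ + 25x + 1 = 8501 ≡ 4 (mod 29). 4 = 4.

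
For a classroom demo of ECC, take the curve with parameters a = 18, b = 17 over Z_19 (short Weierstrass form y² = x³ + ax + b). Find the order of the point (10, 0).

2

2P: (10, 0) + (10, 0): same x and y₁ ≡ -y₂, so the sum is 𝒪.
2P = 𝒪, so the order is 2.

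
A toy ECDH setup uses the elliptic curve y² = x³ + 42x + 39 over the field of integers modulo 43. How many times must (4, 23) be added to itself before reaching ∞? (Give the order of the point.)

8

2P: tangent at (4, 23): λ = (3·4² + 42)/(2·23) ≡ 4/3. 3⁻¹ ≡ 29 (mod 43) since 3·29 = 87 ≡ 1, so λ ≡ 4·29 ≡ 30.
  x = λ² - 4 - 4 = 900 - 8 ≡ 32; y = λ·(4 - 32) - 23 ≡ 40. → (32, 40)
3P: (32, 40) + (4, 23). λ = (23 - 40)/(4 - 32) ≡ 26/15 mod 43. 15⁻¹ ≡ 23 (mod 43), so λ ≡ 39.
  x = λ² - 32 - 4 = 1521 - 36 ≡ 23; y = λ·(32 - 23) - 40 ≡ 10. → (23, 10)
4P: (23, 10) + (4, 23). λ = (23 - 10)/(4 - 23) ≡ 13/24 mod 43. 24⁻¹ ≡ 9 (mod 43), so λ ≡ 31.
  x = λ² - 23 - 4 = 961 - 27 ≡ 31; y = λ·(23 - 31) - 10 ≡ 0. → (31, 0)
5P: (31, 0) + (4, 23). λ = (23 - 0)/(4 - 31) ≡ 23/16 mod 43. 16⁻¹ ≡ 35 (mod 43) since 16·35 = 560 ≡ 1, so λ ≡ 31.
  x = λ² - 31 - 4 = 961 - 35 ≡ 23; y = λ·(31 - 23) - 0 ≡ 33. → (23, 33)
6P: (23, 33) + (4, 23). λ = (23 - 33)/(4 - 23) ≡ 33/24 mod 43. 24⁻¹ ≡ 9 (mod 43), so λ ≡ 39.
  x = λ² - 23 - 4 = 1521 - 27 ≡ 32; y = λ·(23 - 32) - 33 ≡ 3. → (32, 3)
7P: (32, 3) + (4, 23). λ = (23 - 3)/(4 - 32) ≡ 20/15 mod 43. 15⁻¹ ≡ 23 (mod 43) since 15·23 = 345 ≡ 1, so λ ≡ 30.
  x = λ² - 32 - 4 = 900 - 36 ≡ 4; y = λ·(32 - 4) - 3 ≡ 20. → (4, 20)
8P: (4, 20) + (4, 23): same x and y₁ ≡ -y₂, so the sum is ∞.
8P = ∞, so the order is 8.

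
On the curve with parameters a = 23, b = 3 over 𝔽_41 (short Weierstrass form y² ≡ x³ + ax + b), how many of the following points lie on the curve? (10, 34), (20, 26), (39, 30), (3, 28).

(10, 34): 34² ≡ 8, rhs ≡ 3 → off.
(20, 26): 26² ≡ 20, rhs ≡ 17 → off.
(39, 30): 30² ≡ 39, rhs ≡ 31 → off.
(3, 28): 28² ≡ 5, rhs ≡ 17 → off.

0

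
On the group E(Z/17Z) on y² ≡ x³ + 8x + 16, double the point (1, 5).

tangent at (1, 5): λ = (3·1² + 8)/(2·5) ≡ 11/10. 10⁻¹ ≡ 12 (mod 17) since 10·12 = 120 ≡ 1, so λ ≡ 11·12 ≡ 13.
  x = λ² - 1 - 1 = 169 - 2 ≡ 14; y = λ·(1 - 14) - 5 ≡ 13. → (14, 13)

(14, 13)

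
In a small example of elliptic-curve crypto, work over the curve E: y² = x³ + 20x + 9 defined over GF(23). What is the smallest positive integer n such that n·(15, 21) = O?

2P: tangent at (15, 21): λ = (3·15² + 20)/(2·21) ≡ 5/19. 19⁻¹ ≡ 17 (mod 23) since 19·17 = 323 ≡ 1, so λ ≡ 5·17 ≡ 16.
  x = λ² - 15 - 15 = 256 - 30 ≡ 19; y = λ·(15 - 19) - 21 ≡ 7. → (19, 7)
3P: (19, 7) + (15, 21). λ = (21 - 7)/(15 - 19) ≡ 14/19 mod 23. 19⁻¹ ≡ 17 (mod 23), so λ ≡ 8.
  x = λ² - 19 - 15 = 64 - 34 ≡ 7; y = λ·(19 - 7) - 7 ≡ 20. → (7, 20)
4P: (7, 20) + (15, 21). λ = (21 - 20)/(15 - 7) ≡ 1/8 mod 23. 8⁻¹ ≡ 3 (mod 23), so λ ≡ 3.
  x = λ² - 7 - 15 = 9 - 22 ≡ 10; y = λ·(7 - 10) - 20 ≡ 17. → (10, 17)
5P: (10, 17) + (15, 21). λ = (21 - 17)/(15 - 10) ≡ 4/5 mod 23. 5⁻¹ ≡ 14 (mod 23), so λ ≡ 10.
  x = λ² - 10 - 15 = 100 - 25 ≡ 6; y = λ·(10 - 6) - 17 ≡ 0. → (6, 0)
6P: (6, 0) + (15, 21). λ = (21 - 0)/(15 - 6) ≡ 21/9 mod 23. 9⁻¹ ≡ 18 (mod 23), so λ ≡ 10.
  x = λ² - 6 - 15 = 100 - 21 ≡ 10; y = λ·(6 - 10) - 0 ≡ 6. → (10, 6)
7P: (10, 6) + (15, 21). λ = (21 - 6)/(15 - 10) ≡ 15/5 mod 23. 5⁻¹ ≡ 14 (mod 23), so λ ≡ 3.
  x = λ² - 10 - 15 = 9 - 25 ≡ 7; y = λ·(10 - 7) - 6 ≡ 3. → (7, 3)
8P: (7, 3) + (15, 21). λ = (21 - 3)/(15 - 7) ≡ 18/8 mod 23. 8⁻¹ ≡ 3 (mod 23), so λ ≡ 8.
  x = λ² - 7 - 15 = 64 - 22 ≡ 19; y = λ·(7 - 19) - 3 ≡ 16. → (19, 16)
9P: (19, 16) + (15, 21). λ = (21 - 16)/(15 - 19) ≡ 5/19 mod 23. 19⁻¹ ≡ 17 (mod 23), so λ ≡ 16.
  x = λ² - 19 - 15 = 256 - 34 ≡ 15; y = λ·(19 - 15) - 16 ≡ 2. → (15, 2)
10P: (15, 2) + (15, 21): same x and y₁ ≡ -y₂, so the sum is O.
10P = O, so the order is 10.

10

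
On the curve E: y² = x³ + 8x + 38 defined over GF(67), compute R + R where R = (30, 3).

tangent at (30, 3): λ = (3·30² + 8)/(2·3) ≡ 28/6. 6⁻¹ ≡ 56 (mod 67), so λ ≡ 28·56 ≡ 27.
  x = λ² - 30 - 30 = 729 - 60 ≡ 66; y = λ·(30 - 66) - 3 ≡ 30. → (66, 30)

(66, 30)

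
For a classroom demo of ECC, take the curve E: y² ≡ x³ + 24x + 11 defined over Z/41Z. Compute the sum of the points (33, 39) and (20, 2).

(24, 15)

(33, 39) + (20, 2). λ = (2 - 39)/(20 - 33) ≡ 4/28 mod 41. 28⁻¹ ≡ 22 (mod 41) since 28·22 = 616 ≡ 1, so λ ≡ 6.
  x = λ² - 33 - 20 = 36 - 53 ≡ 24; y = λ·(33 - 24) - 39 ≡ 15. → (24, 15)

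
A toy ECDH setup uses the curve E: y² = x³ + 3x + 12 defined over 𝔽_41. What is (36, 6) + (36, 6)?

tangent at (36, 6): λ = (3·36² + 3)/(2·6) ≡ 37/12. 12⁻¹ ≡ 24 (mod 41), so λ ≡ 37·24 ≡ 27.
  x = λ² - 36 - 36 = 729 - 72 ≡ 1; y = λ·(36 - 1) - 6 ≡ 37. → (1, 37)

(1, 37)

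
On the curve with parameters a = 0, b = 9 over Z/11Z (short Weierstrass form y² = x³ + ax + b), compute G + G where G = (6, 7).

tangent at (6, 7): λ = (3·6² + 0)/(2·7) ≡ 9/3. 3⁻¹ ≡ 4 (mod 11), so λ ≡ 9·4 ≡ 3.
  x = λ² - 6 - 6 = 9 - 12 ≡ 8; y = λ·(6 - 8) - 7 ≡ 9. → (8, 9)

(8, 9)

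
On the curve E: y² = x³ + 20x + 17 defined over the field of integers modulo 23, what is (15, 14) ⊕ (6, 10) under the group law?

(15, 14) + (6, 10). λ = (10 - 14)/(6 - 15) ≡ 19/14 mod 23. 14⁻¹ ≡ 5 (mod 23) since 14·5 = 70 ≡ 1, so λ ≡ 3.
  x = λ² - 15 - 6 = 9 - 21 ≡ 11; y = λ·(15 - 11) - 14 ≡ 21. → (11, 21)

(11, 21)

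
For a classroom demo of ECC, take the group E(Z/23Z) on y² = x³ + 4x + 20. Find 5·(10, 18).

Write P = (10, 18).
Repeated addition: build up to 5P.
2P: tangent at (10, 18): λ = (3·10² + 4)/(2·18) ≡ 5/13. 13⁻¹ ≡ 16 (mod 23) since 13·16 = 208 ≡ 1, so λ ≡ 5·16 ≡ 11.
  x = λ² - 10 - 10 = 121 - 20 ≡ 9; y = λ·(10 - 9) - 18 ≡ 16. → (9, 16)
3P: (9, 16) + (10, 18). λ = (18 - 16)/(10 - 9) ≡ 2/1 mod 23. 1⁻¹ ≡ 1 (mod 23), so λ ≡ 2.
  x = λ² - 9 - 10 = 4 - 19 ≡ 8; y = λ·(9 - 8) - 16 ≡ 9. → (8, 9)
4P: (8, 9) + (10, 18). λ = (18 - 9)/(10 - 8) ≡ 9/2 mod 23. 2⁻¹ ≡ 12 (mod 23), so λ ≡ 16.
  x = λ² - 8 - 10 = 256 - 18 ≡ 8; y = λ·(8 - 8) - 9 ≡ 14. → (8, 14)
5P: (8, 14) + (10, 18). λ = (18 - 14)/(10 - 8) ≡ 4/2 mod 23. 2⁻¹ ≡ 12 (mod 23), so λ ≡ 2.
  x = λ² - 8 - 10 = 4 - 18 ≡ 9; y = λ·(8 - 9) - 14 ≡ 7. → (9, 7)

(9, 7)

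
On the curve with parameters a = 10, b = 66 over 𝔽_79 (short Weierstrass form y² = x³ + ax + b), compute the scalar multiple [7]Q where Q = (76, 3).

Double-and-add on 7 = (111)₂. Start with Q = (76, 3) for the leading 1-bit.
double: tangent at (76, 3): λ = (3·76² + 10)/(2·3) ≡ 37/6. 6⁻¹ ≡ 66 (mod 79), so λ ≡ 37·66 ≡ 72.
  x = λ² - 76 - 76 = 5184 - 152 ≡ 55; y = λ·(76 - 55) - 3 ≡ 8. → (55, 8)
add Q: (55, 8) + (76, 3). λ = (3 - 8)/(76 - 55) ≡ 74/21 mod 79. 21⁻¹ ≡ 64 (mod 79), so λ ≡ 75.
  x = λ² - 55 - 76 = 5625 - 131 ≡ 43; y = λ·(55 - 43) - 8 ≡ 23. → (43, 23)
double: tangent at (43, 23): λ = (3·43² + 10)/(2·23) ≡ 27/46. 46⁻¹ ≡ 67 (mod 79) since 46·67 = 3082 ≡ 1, so λ ≡ 27·67 ≡ 71.
  x = λ² - 43 - 43 = 5041 - 86 ≡ 57; y = λ·(43 - 57) - 23 ≡ 10. → (57, 10)
add Q: (57, 10) + (76, 3). λ = (3 - 10)/(76 - 57) ≡ 72/19 mod 79. 19⁻¹ ≡ 25 (mod 79) since 19·25 = 475 ≡ 1, so λ ≡ 62.
  x = λ² - 57 - 76 = 3844 - 133 ≡ 77; y = λ·(57 - 77) - 10 ≡ 14. → (77, 14)

(77, 14)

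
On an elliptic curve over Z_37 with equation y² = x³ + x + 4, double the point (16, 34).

(15, 29)

tangent at (16, 34): λ = (3·16² + 1)/(2·34) ≡ 29/31. 31⁻¹ ≡ 6 (mod 37), so λ ≡ 29·6 ≡ 26.
  x = λ² - 16 - 16 = 676 - 32 ≡ 15; y = λ·(16 - 15) - 34 ≡ 29. → (15, 29)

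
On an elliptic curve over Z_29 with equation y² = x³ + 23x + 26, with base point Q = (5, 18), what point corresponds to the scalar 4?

Double-and-add on 4 = (100)₂. Start with Q = (5, 18) for the leading 1-bit.
double: tangent at (5, 18): λ = (3·5² + 23)/(2·18) ≡ 11/7. 7⁻¹ ≡ 25 (mod 29) since 7·25 = 175 ≡ 1, so λ ≡ 11·25 ≡ 14.
  x = λ² - 5 - 5 = 196 - 10 ≡ 12; y = λ·(5 - 12) - 18 ≡ 0. → (12, 0)
double: (12, 0) + (12, 0): same x and y₁ ≡ -y₂, so the sum is O.

O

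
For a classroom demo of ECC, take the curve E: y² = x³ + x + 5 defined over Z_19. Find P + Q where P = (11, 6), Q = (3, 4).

(11, 13)

(11, 6) + (3, 4). λ = (4 - 6)/(3 - 11) ≡ 17/11 mod 19. 11⁻¹ ≡ 7 (mod 19), so λ ≡ 5.
  x = λ² - 11 - 3 = 25 - 14 ≡ 11; y = λ·(11 - 11) - 6 ≡ 13. → (11, 13)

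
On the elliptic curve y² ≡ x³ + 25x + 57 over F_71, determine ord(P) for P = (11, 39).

4

2P: tangent at (11, 39): λ = (3·11² + 25)/(2·39) ≡ 33/7. 7⁻¹ ≡ 61 (mod 71) since 7·61 = 427 ≡ 1, so λ ≡ 33·61 ≡ 25.
  x = λ² - 11 - 11 = 625 - 22 ≡ 35; y = λ·(11 - 35) - 39 ≡ 0. → (35, 0)
3P: (35, 0) + (11, 39). λ = (39 - 0)/(11 - 35) ≡ 39/47 mod 71. 47⁻¹ ≡ 68 (mod 71), so λ ≡ 25.
  x = λ² - 35 - 11 = 625 - 46 ≡ 11; y = λ·(35 - 11) - 0 ≡ 32. → (11, 32)
4P: (11, 32) + (11, 39): same x and y₁ ≡ -y₂, so the sum is ∞.
4P = ∞, so the order is 4.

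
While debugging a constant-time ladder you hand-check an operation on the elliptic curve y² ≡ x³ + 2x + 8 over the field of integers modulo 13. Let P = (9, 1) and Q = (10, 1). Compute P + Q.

(9, 1) + (10, 1). λ = (1 - 1)/(10 - 9) ≡ 0/1 mod 13. 1⁻¹ ≡ 1 (mod 13) since 1·1 = 1 ≡ 1, so λ ≡ 0.
  x = λ² - 9 - 10 = 0 - 19 ≡ 7; y = λ·(9 - 7) - 1 ≡ 12. → (7, 12)

(7, 12)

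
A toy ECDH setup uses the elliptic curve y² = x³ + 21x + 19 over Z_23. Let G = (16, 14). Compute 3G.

Repeated addition: build up to 3G.
2G: tangent at (16, 14): λ = (3·16² + 21)/(2·14) ≡ 7/5. 5⁻¹ ≡ 14 (mod 23) since 5·14 = 70 ≡ 1, so λ ≡ 7·14 ≡ 6.
  x = λ² - 16 - 16 = 36 - 32 ≡ 4; y = λ·(16 - 4) - 14 ≡ 12. → (4, 12)
3G: (4, 12) + (16, 14). λ = (14 - 12)/(16 - 4) ≡ 2/12 mod 23. 12⁻¹ ≡ 2 (mod 23) since 12·2 = 24 ≡ 1, so λ ≡ 4.
  x = λ² - 4 - 16 = 16 - 20 ≡ 19; y = λ·(4 - 19) - 12 ≡ 20. → (19, 20)

(19, 20)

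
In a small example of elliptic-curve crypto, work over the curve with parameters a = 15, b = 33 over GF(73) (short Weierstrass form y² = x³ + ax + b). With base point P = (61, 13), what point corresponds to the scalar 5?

(24, 36)

Repeated addition: build up to 5P.
2P: tangent at (61, 13): λ = (3·61² + 15)/(2·13) ≡ 9/26. 26⁻¹ ≡ 59 (mod 73), so λ ≡ 9·59 ≡ 20.
  x = λ² - 61 - 61 = 400 - 122 ≡ 59; y = λ·(61 - 59) - 13 ≡ 27. → (59, 27)
3P: (59, 27) + (61, 13). λ = (13 - 27)/(61 - 59) ≡ 59/2 mod 73. 2⁻¹ ≡ 37 (mod 73), so λ ≡ 66.
  x = λ² - 59 - 61 = 4356 - 120 ≡ 2; y = λ·(59 - 2) - 27 ≡ 12. → (2, 12)
4P: (2, 12) + (61, 13). λ = (13 - 12)/(61 - 2) ≡ 1/59 mod 73. 59⁻¹ ≡ 26 (mod 73) since 59·26 = 1534 ≡ 1, so λ ≡ 26.
  x = λ² - 2 - 61 = 676 - 63 ≡ 29; y = λ·(2 - 29) - 12 ≡ 16. → (29, 16)
5P: (29, 16) + (61, 13). λ = (13 - 16)/(61 - 29) ≡ 70/32 mod 73. 32⁻¹ ≡ 16 (mod 73) since 32·16 = 512 ≡ 1, so λ ≡ 25.
  x = λ² - 29 - 61 = 625 - 90 ≡ 24; y = λ·(29 - 24) - 16 ≡ 36. → (24, 36)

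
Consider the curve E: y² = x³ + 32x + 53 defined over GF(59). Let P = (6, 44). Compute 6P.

Double-and-add on 6 = (110)₂. Start with P = (6, 44) for the leading 1-bit.
double: tangent at (6, 44): λ = (3·6² + 32)/(2·44) ≡ 22/29. 29⁻¹ ≡ 57 (mod 59), so λ ≡ 22·57 ≡ 15.
  x = λ² - 6 - 6 = 225 - 12 ≡ 36; y = λ·(6 - 36) - 44 ≡ 37. → (36, 37)
add P: (36, 37) + (6, 44). λ = (44 - 37)/(6 - 36) ≡ 7/29 mod 59. 29⁻¹ ≡ 57 (mod 59), so λ ≡ 45.
  x = λ² - 36 - 6 = 2025 - 42 ≡ 36; y = λ·(36 - 36) - 37 ≡ 22. → (36, 22)
double: tangent at (36, 22): λ = (3·36² + 32)/(2·22) ≡ 26/44. 44⁻¹ ≡ 55 (mod 59), so λ ≡ 26·55 ≡ 14.
  x = λ² - 36 - 36 = 196 - 72 ≡ 6; y = λ·(36 - 6) - 22 ≡ 44. → (6, 44)

(6, 44)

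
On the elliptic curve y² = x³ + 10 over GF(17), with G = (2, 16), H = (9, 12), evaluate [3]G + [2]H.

First 3G:
Repeated addition: build up to 3G.
2G: tangent at (2, 16): λ = (3·2² + 0)/(2·16) ≡ 12/15. 15⁻¹ ≡ 8 (mod 17), so λ ≡ 12·8 ≡ 11.
  x = λ² - 2 - 2 = 121 - 4 ≡ 15; y = λ·(2 - 15) - 16 ≡ 11. → (15, 11)
3G: (15, 11) + (2, 16). λ = (16 - 11)/(2 - 15) ≡ 5/4 mod 17. 4⁻¹ ≡ 13 (mod 17), so λ ≡ 14.
  x = λ² - 15 - 2 = 196 - 17 ≡ 9; y = λ·(15 - 9) - 11 ≡ 5. → (9, 5)
3G = (9, 5).
Next 2H:
Repeated addition: build up to 2H.
2H: tangent at (9, 12): λ = (3·9² + 0)/(2·12) ≡ 5/7. 7⁻¹ ≡ 5 (mod 17), so λ ≡ 5·5 ≡ 8.
  x = λ² - 9 - 9 = 64 - 18 ≡ 12; y = λ·(9 - 12) - 12 ≡ 15. → (12, 15)
2H = (12, 15).
Finally 3G + 2H:
(9, 5) + (12, 15). λ = (15 - 5)/(12 - 9) ≡ 10/3 mod 17. 3⁻¹ ≡ 6 (mod 17) since 3·6 = 18 ≡ 1, so λ ≡ 9.
  x = λ² - 9 - 12 = 81 - 21 ≡ 9; y = λ·(9 - 9) - 5 ≡ 12. → (9, 12)

(9, 12)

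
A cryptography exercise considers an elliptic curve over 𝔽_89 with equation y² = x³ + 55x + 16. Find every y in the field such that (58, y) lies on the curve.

none

x³ + 55x + 16 = 198318 ≡ 26 (mod 89).
26 is a non-residue mod 89; no y exists.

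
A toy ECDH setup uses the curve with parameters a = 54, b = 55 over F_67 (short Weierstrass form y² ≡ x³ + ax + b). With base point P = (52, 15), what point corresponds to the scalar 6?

Repeated addition: build up to 6P.
2P: tangent at (52, 15): λ = (3·52² + 54)/(2·15) ≡ 59/30. 30⁻¹ ≡ 38 (mod 67), so λ ≡ 59·38 ≡ 31.
  x = λ² - 52 - 52 = 961 - 104 ≡ 53; y = λ·(52 - 53) - 15 ≡ 21. → (53, 21)
3P: (53, 21) + (52, 15). λ = (15 - 21)/(52 - 53) ≡ 61/66 mod 67. 66⁻¹ ≡ 66 (mod 67), so λ ≡ 6.
  x = λ² - 53 - 52 = 36 - 105 ≡ 65; y = λ·(53 - 65) - 21 ≡ 41. → (65, 41)
4P: (65, 41) + (52, 15). λ = (15 - 41)/(52 - 65) ≡ 41/54 mod 67. 54⁻¹ ≡ 36 (mod 67) since 54·36 = 1944 ≡ 1, so λ ≡ 2.
  x = λ² - 65 - 52 = 4 - 117 ≡ 21; y = λ·(65 - 21) - 41 ≡ 47. → (21, 47)
5P: (21, 47) + (52, 15). λ = (15 - 47)/(52 - 21) ≡ 35/31 mod 67. 31⁻¹ ≡ 13 (mod 67) since 31·13 = 403 ≡ 1, so λ ≡ 53.
  x = λ² - 21 - 52 = 2809 - 73 ≡ 56; y = λ·(21 - 56) - 47 ≡ 41. → (56, 41)
6P: (56, 41) + (52, 15). λ = (15 - 41)/(52 - 56) ≡ 41/63 mod 67. 63⁻¹ ≡ 50 (mod 67), so λ ≡ 40.
  x = λ² - 56 - 52 = 1600 - 108 ≡ 18; y = λ·(56 - 18) - 41 ≡ 5. → (18, 5)

(18, 5)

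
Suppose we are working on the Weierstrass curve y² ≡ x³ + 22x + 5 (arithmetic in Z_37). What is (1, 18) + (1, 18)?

(31, 29)

tangent at (1, 18): λ = (3·1² + 22)/(2·18) ≡ 25/36. 36⁻¹ ≡ 36 (mod 37) since 36·36 = 1296 ≡ 1, so λ ≡ 25·36 ≡ 12.
  x = λ² - 1 - 1 = 144 - 2 ≡ 31; y = λ·(1 - 31) - 18 ≡ 29. → (31, 29)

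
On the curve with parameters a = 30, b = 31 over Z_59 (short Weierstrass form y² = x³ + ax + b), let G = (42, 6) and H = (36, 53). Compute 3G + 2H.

First 3G:
Repeated addition: build up to 3G.
2G: tangent at (42, 6): λ = (3·42² + 30)/(2·6) ≡ 12/12. 12⁻¹ ≡ 5 (mod 59), so λ ≡ 12·5 ≡ 1.
  x = λ² - 42 - 42 = 1 - 84 ≡ 35; y = λ·(42 - 35) - 6 ≡ 1. → (35, 1)
3G: (35, 1) + (42, 6). λ = (6 - 1)/(42 - 35) ≡ 5/7 mod 59. 7⁻¹ ≡ 17 (mod 59), so λ ≡ 26.
  x = λ² - 35 - 42 = 676 - 77 ≡ 9; y = λ·(35 - 9) - 1 ≡ 26. → (9, 26)
3G = (9, 26).
Next 2H:
Repeated addition: build up to 2H.
2H: tangent at (36, 53): λ = (3·36² + 30)/(2·53) ≡ 24/47. 47⁻¹ ≡ 54 (mod 59) since 47·54 = 2538 ≡ 1, so λ ≡ 24·54 ≡ 57.
  x = λ² - 36 - 36 = 3249 - 72 ≡ 50; y = λ·(36 - 50) - 53 ≡ 34. → (50, 34)
2H = (50, 34).
Finally 3G + 2H:
(9, 26) + (50, 34). λ = (34 - 26)/(50 - 9) ≡ 8/41 mod 59. 41⁻¹ ≡ 36 (mod 59), so λ ≡ 52.
  x = λ² - 9 - 50 = 2704 - 59 ≡ 49; y = λ·(9 - 49) - 26 ≡ 18. → (49, 18)

(49, 18)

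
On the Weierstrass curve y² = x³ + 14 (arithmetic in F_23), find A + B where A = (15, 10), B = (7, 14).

(7, 9)

(15, 10) + (7, 14). λ = (14 - 10)/(7 - 15) ≡ 4/15 mod 23. 15⁻¹ ≡ 20 (mod 23), so λ ≡ 11.
  x = λ² - 15 - 7 = 121 - 22 ≡ 7; y = λ·(15 - 7) - 10 ≡ 9. → (7, 9)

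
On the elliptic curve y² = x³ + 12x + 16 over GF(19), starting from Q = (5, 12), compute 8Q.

(6, 0)

Double-and-add on 8 = (1000)₂. Start with Q = (5, 12) for the leading 1-bit.
double: tangent at (5, 12): λ = (3·5² + 12)/(2·12) ≡ 11/5. 5⁻¹ ≡ 4 (mod 19), so λ ≡ 11·4 ≡ 6.
  x = λ² - 5 - 5 = 36 - 10 ≡ 7; y = λ·(5 - 7) - 12 ≡ 14. → (7, 14)
double: tangent at (7, 14): λ = (3·7² + 12)/(2·14) ≡ 7/9. 9⁻¹ ≡ 17 (mod 19), so λ ≡ 7·17 ≡ 5.
  x = λ² - 7 - 7 = 25 - 14 ≡ 11; y = λ·(7 - 11) - 14 ≡ 4. → (11, 4)
double: tangent at (11, 4): λ = (3·11² + 12)/(2·4) ≡ 14/8. 8⁻¹ ≡ 12 (mod 19), so λ ≡ 14·12 ≡ 16.
  x = λ² - 11 - 11 = 256 - 22 ≡ 6; y = λ·(11 - 6) - 4 ≡ 0. → (6, 0)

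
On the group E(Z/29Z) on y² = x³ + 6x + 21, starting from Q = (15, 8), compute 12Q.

Repeated addition: build up to 12Q.
2Q: tangent at (15, 8): λ = (3·15² + 6)/(2·8) ≡ 14/16. 16⁻¹ ≡ 20 (mod 29), so λ ≡ 14·20 ≡ 19.
  x = λ² - 15 - 15 = 361 - 30 ≡ 12; y = λ·(15 - 12) - 8 ≡ 20. → (12, 20)
3Q: (12, 20) + (15, 8). λ = (8 - 20)/(15 - 12) ≡ 17/3 mod 29. 3⁻¹ ≡ 10 (mod 29) since 3·10 = 30 ≡ 1, so λ ≡ 25.
  x = λ² - 12 - 15 = 625 - 27 ≡ 18; y = λ·(12 - 18) - 20 ≡ 4. → (18, 4)
4Q: (18, 4) + (15, 8). λ = (8 - 4)/(15 - 18) ≡ 4/26 mod 29. 26⁻¹ ≡ 19 (mod 29) since 26·19 = 494 ≡ 1, so λ ≡ 18.
  x = λ² - 18 - 15 = 324 - 33 ≡ 1; y = λ·(18 - 1) - 4 ≡ 12. → (1, 12)
5Q: (1, 12) + (15, 8). λ = (8 - 12)/(15 - 1) ≡ 25/14 mod 29. 14⁻¹ ≡ 27 (mod 29) since 14·27 = 378 ≡ 1, so λ ≡ 8.
  x = λ² - 1 - 15 = 64 - 16 ≡ 19; y = λ·(1 - 19) - 12 ≡ 18. → (19, 18)
6Q: (19, 18) + (15, 8). λ = (8 - 18)/(15 - 19) ≡ 19/25 mod 29. 25⁻¹ ≡ 7 (mod 29), so λ ≡ 17.
  x = λ² - 19 - 15 = 289 - 34 ≡ 23; y = λ·(19 - 23) - 18 ≡ 1. → (23, 1)
7Q: (23, 1) + (15, 8). λ = (8 - 1)/(15 - 23) ≡ 7/21 mod 29. 21⁻¹ ≡ 18 (mod 29), so λ ≡ 10.
  x = λ² - 23 - 15 = 100 - 38 ≡ 4; y = λ·(23 - 4) - 1 ≡ 15. → (4, 15)
8Q: (4, 15) + (15, 8). λ = (8 - 15)/(15 - 4) ≡ 22/11 mod 29. 11⁻¹ ≡ 8 (mod 29), so λ ≡ 2.
  x = λ² - 4 - 15 = 4 - 19 ≡ 14; y = λ·(4 - 14) - 15 ≡ 23. → (14, 23)
9Q: (14, 23) + (15, 8). λ = (8 - 23)/(15 - 14) ≡ 14/1 mod 29. 1⁻¹ ≡ 1 (mod 29), so λ ≡ 14.
  x = λ² - 14 - 15 = 196 - 29 ≡ 22; y = λ·(14 - 22) - 23 ≡ 10. → (22, 10)
10Q: (22, 10) + (15, 8). λ = (8 - 10)/(15 - 22) ≡ 27/22 mod 29. 22⁻¹ ≡ 4 (mod 29) since 22·4 = 88 ≡ 1, so λ ≡ 21.
  x = λ² - 22 - 15 = 441 - 37 ≡ 27; y = λ·(22 - 27) - 10 ≡ 1. → (27, 1)
11Q: (27, 1) + (15, 8). λ = (8 - 1)/(15 - 27) ≡ 7/17 mod 29. 17⁻¹ ≡ 12 (mod 29) since 17·12 = 204 ≡ 1, so λ ≡ 26.
  x = λ² - 27 - 15 = 676 - 42 ≡ 25; y = λ·(27 - 25) - 1 ≡ 22. → (25, 22)
12Q: (25, 22) + (15, 8). λ = (8 - 22)/(15 - 25) ≡ 15/19 mod 29. 19⁻¹ ≡ 26 (mod 29), so λ ≡ 13.
  x = λ² - 25 - 15 = 169 - 40 ≡ 13; y = λ·(25 - 13) - 22 ≡ 18. → (13, 18)

(13, 18)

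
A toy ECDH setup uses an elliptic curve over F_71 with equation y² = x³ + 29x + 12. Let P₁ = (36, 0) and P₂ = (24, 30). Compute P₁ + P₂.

(35, 33)

(36, 0) + (24, 30). λ = (30 - 0)/(24 - 36) ≡ 30/59 mod 71. 59⁻¹ ≡ 65 (mod 71), so λ ≡ 33.
  x = λ² - 36 - 24 = 1089 - 60 ≡ 35; y = λ·(36 - 35) - 0 ≡ 33. → (35, 33)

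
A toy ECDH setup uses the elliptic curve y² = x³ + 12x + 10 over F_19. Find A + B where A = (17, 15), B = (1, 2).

(17, 15) + (1, 2). λ = (2 - 15)/(1 - 17) ≡ 6/3 mod 19. 3⁻¹ ≡ 13 (mod 19) since 3·13 = 39 ≡ 1, so λ ≡ 2.
  x = λ² - 17 - 1 = 4 - 18 ≡ 5; y = λ·(17 - 5) - 15 ≡ 9. → (5, 9)

(5, 9)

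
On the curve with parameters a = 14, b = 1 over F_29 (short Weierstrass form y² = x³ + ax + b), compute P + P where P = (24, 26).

(23, 22)

tangent at (24, 26): λ = (3·24² + 14)/(2·26) ≡ 2/23. 23⁻¹ ≡ 24 (mod 29), so λ ≡ 2·24 ≡ 19.
  x = λ² - 24 - 24 = 361 - 48 ≡ 23; y = λ·(24 - 23) - 26 ≡ 22. → (23, 22)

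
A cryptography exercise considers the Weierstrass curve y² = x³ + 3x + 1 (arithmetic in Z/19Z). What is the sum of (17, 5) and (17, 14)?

The two points share x = 17 and their y-coordinates satisfy 5 + 14 ≡ 0 (mod 19), so they are inverses. Their sum is O.

O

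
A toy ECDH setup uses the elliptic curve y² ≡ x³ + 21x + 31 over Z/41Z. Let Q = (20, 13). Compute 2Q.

(3, 30)

tangent at (20, 13): λ = (3·20² + 21)/(2·13) ≡ 32/26. 26⁻¹ ≡ 30 (mod 41), so λ ≡ 32·30 ≡ 17.
  x = λ² - 20 - 20 = 289 - 40 ≡ 3; y = λ·(20 - 3) - 13 ≡ 30. → (3, 30)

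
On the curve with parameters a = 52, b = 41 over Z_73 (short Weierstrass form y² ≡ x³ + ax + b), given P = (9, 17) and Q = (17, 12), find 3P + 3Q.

First 3P:
Repeated addition: build up to 3P.
2P: tangent at (9, 17): λ = (3·9² + 52)/(2·17) ≡ 3/34. 34⁻¹ ≡ 58 (mod 73), so λ ≡ 3·58 ≡ 28.
  x = λ² - 9 - 9 = 784 - 18 ≡ 36; y = λ·(9 - 36) - 17 ≡ 30. → (36, 30)
3P: (36, 30) + (9, 17). λ = (17 - 30)/(9 - 36) ≡ 60/46 mod 73. 46⁻¹ ≡ 27 (mod 73) since 46·27 = 1242 ≡ 1, so λ ≡ 14.
  x = λ² - 36 - 9 = 196 - 45 ≡ 5; y = λ·(36 - 5) - 30 ≡ 39. → (5, 39)
3P = (5, 39).
Next 3Q:
Repeated addition: build up to 3Q.
2Q: tangent at (17, 12): λ = (3·17² + 52)/(2·12) ≡ 43/24. 24⁻¹ ≡ 70 (mod 73), so λ ≡ 43·70 ≡ 17.
  x = λ² - 17 - 17 = 289 - 34 ≡ 36; y = λ·(17 - 36) - 12 ≡ 30. → (36, 30)
3Q: (36, 30) + (17, 12). λ = (12 - 30)/(17 - 36) ≡ 55/54 mod 73. 54⁻¹ ≡ 23 (mod 73), so λ ≡ 24.
  x = λ² - 36 - 17 = 576 - 53 ≡ 12; y = λ·(36 - 12) - 30 ≡ 35. → (12, 35)
3Q = (12, 35).
Finally 3P + 3Q:
(5, 39) + (12, 35). λ = (35 - 39)/(12 - 5) ≡ 69/7 mod 73. 7⁻¹ ≡ 21 (mod 73), so λ ≡ 62.
  x = λ² - 5 - 12 = 3844 - 17 ≡ 31; y = λ·(5 - 31) - 39 ≡ 28. → (31, 28)

(31, 28)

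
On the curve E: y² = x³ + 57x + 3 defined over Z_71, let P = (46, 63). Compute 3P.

(53, 48)

Repeated addition: build up to 3P.
2P: tangent at (46, 63): λ = (3·46² + 57)/(2·63) ≡ 15/55. 55⁻¹ ≡ 31 (mod 71), so λ ≡ 15·31 ≡ 39.
  x = λ² - 46 - 46 = 1521 - 92 ≡ 9; y = λ·(46 - 9) - 63 ≡ 31. → (9, 31)
3P: (9, 31) + (46, 63). λ = (63 - 31)/(46 - 9) ≡ 32/37 mod 71. 37⁻¹ ≡ 48 (mod 71), so λ ≡ 45.
  x = λ² - 9 - 46 = 2025 - 55 ≡ 53; y = λ·(9 - 53) - 31 ≡ 48. → (53, 48)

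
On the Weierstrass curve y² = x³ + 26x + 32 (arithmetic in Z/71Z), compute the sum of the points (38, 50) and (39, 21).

(38, 50) + (39, 21). λ = (21 - 50)/(39 - 38) ≡ 42/1 mod 71. 1⁻¹ ≡ 1 (mod 71), so λ ≡ 42.
  x = λ² - 38 - 39 = 1764 - 77 ≡ 54; y = λ·(38 - 54) - 50 ≡ 59. → (54, 59)

(54, 59)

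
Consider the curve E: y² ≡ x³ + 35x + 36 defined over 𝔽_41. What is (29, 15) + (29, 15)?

(19, 4)

tangent at (29, 15): λ = (3·29² + 35)/(2·15) ≡ 16/30. 30⁻¹ ≡ 26 (mod 41), so λ ≡ 16·26 ≡ 6.
  x = λ² - 29 - 29 = 36 - 58 ≡ 19; y = λ·(29 - 19) - 15 ≡ 4. → (19, 4)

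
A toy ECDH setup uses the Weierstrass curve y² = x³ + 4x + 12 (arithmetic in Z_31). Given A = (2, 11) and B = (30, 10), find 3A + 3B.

(28, 2)

First 3A:
Repeated addition: build up to 3A.
2A: tangent at (2, 11): λ = (3·2² + 4)/(2·11) ≡ 16/22. 22⁻¹ ≡ 24 (mod 31) since 22·24 = 528 ≡ 1, so λ ≡ 16·24 ≡ 12.
  x = λ² - 2 - 2 = 144 - 4 ≡ 16; y = λ·(2 - 16) - 11 ≡ 7. → (16, 7)
3A: (16, 7) + (2, 11). λ = (11 - 7)/(2 - 16) ≡ 4/17 mod 31. 17⁻¹ ≡ 11 (mod 31), so λ ≡ 13.
  x = λ² - 16 - 2 = 169 - 18 ≡ 27; y = λ·(16 - 27) - 7 ≡ 5. → (27, 5)
3A = (27, 5).
Next 3B:
Repeated addition: build up to 3B.
2B: tangent at (30, 10): λ = (3·30² + 4)/(2·10) ≡ 7/20. 20⁻¹ ≡ 14 (mod 31) since 20·14 = 280 ≡ 1, so λ ≡ 7·14 ≡ 5.
  x = λ² - 30 - 30 = 25 - 60 ≡ 27; y = λ·(30 - 27) - 10 ≡ 5. → (27, 5)
3B: (27, 5) + (30, 10). λ = (10 - 5)/(30 - 27) ≡ 5/3 mod 31. 3⁻¹ ≡ 21 (mod 31), so λ ≡ 12.
  x = λ² - 27 - 30 = 144 - 57 ≡ 25; y = λ·(27 - 25) - 5 ≡ 19. → (25, 19)
3B = (25, 19).
Finally 3A + 3B:
(27, 5) + (25, 19). λ = (19 - 5)/(25 - 27) ≡ 14/29 mod 31. 29⁻¹ ≡ 15 (mod 31) since 29·15 = 435 ≡ 1, so λ ≡ 24.
  x = λ² - 27 - 25 = 576 - 52 ≡ 28; y = λ·(27 - 28) - 5 ≡ 2. → (28, 2)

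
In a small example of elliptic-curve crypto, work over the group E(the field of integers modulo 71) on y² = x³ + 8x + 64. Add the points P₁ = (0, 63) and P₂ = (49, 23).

(0, 63) + (49, 23). λ = (23 - 63)/(49 - 0) ≡ 31/49 mod 71. 49⁻¹ ≡ 29 (mod 71), so λ ≡ 47.
  x = λ² - 0 - 49 = 2209 - 49 ≡ 30; y = λ·(0 - 30) - 63 ≡ 18. → (30, 18)

(30, 18)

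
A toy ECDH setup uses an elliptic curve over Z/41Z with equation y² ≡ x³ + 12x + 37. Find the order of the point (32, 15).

9

2P: tangent at (32, 15): λ = (3·32² + 12)/(2·15) ≡ 9/30. 30⁻¹ ≡ 26 (mod 41) since 30·26 = 780 ≡ 1, so λ ≡ 9·26 ≡ 29.
  x = λ² - 32 - 32 = 841 - 64 ≡ 39; y = λ·(32 - 39) - 15 ≡ 28. → (39, 28)
3P: (39, 28) + (32, 15). λ = (15 - 28)/(32 - 39) ≡ 28/34 mod 41. 34⁻¹ ≡ 35 (mod 41) since 34·35 = 1190 ≡ 1, so λ ≡ 37.
  x = λ² - 39 - 32 = 1369 - 71 ≡ 27; y = λ·(39 - 27) - 28 ≡ 6. → (27, 6)
4P: (27, 6) + (32, 15). λ = (15 - 6)/(32 - 27) ≡ 9/5 mod 41. 5⁻¹ ≡ 33 (mod 41), so λ ≡ 10.
  x = λ² - 27 - 32 = 100 - 59 ≡ 0; y = λ·(27 - 0) - 6 ≡ 18. → (0, 18)
5P: (0, 18) + (32, 15). λ = (15 - 18)/(32 - 0) ≡ 38/32 mod 41. 32⁻¹ ≡ 9 (mod 41) since 32·9 = 288 ≡ 1, so λ ≡ 14.
  x = λ² - 0 - 32 = 196 - 32 ≡ 0; y = λ·(0 - 0) - 18 ≡ 23. → (0, 23)
6P: (0, 23) + (32, 15). λ = (15 - 23)/(32 - 0) ≡ 33/32 mod 41. 32⁻¹ ≡ 9 (mod 41), so λ ≡ 10.
  x = λ² - 0 - 32 = 100 - 32 ≡ 27; y = λ·(0 - 27) - 23 ≡ 35. → (27, 35)
7P: (27, 35) + (32, 15). λ = (15 - 35)/(32 - 27) ≡ 21/5 mod 41. 5⁻¹ ≡ 33 (mod 41), so λ ≡ 37.
  x = λ² - 27 - 32 = 1369 - 59 ≡ 39; y = λ·(27 - 39) - 35 ≡ 13. → (39, 13)
8P: (39, 13) + (32, 15). λ = (15 - 13)/(32 - 39) ≡ 2/34 mod 41. 34⁻¹ ≡ 35 (mod 41), so λ ≡ 29.
  x = λ² - 39 - 32 = 841 - 71 ≡ 32; y = λ·(39 - 32) - 13 ≡ 26. → (32, 26)
9P: (32, 26) + (32, 15): same x and y₁ ≡ -y₂, so the sum is O.
9P = O, so the order is 9.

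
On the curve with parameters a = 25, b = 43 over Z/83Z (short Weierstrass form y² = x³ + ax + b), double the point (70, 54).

tangent at (70, 54): λ = (3·70² + 25)/(2·54) ≡ 34/25. 25⁻¹ ≡ 10 (mod 83), so λ ≡ 34·10 ≡ 8.
  x = λ² - 70 - 70 = 64 - 140 ≡ 7; y = λ·(70 - 7) - 54 ≡ 35. → (7, 35)

(7, 35)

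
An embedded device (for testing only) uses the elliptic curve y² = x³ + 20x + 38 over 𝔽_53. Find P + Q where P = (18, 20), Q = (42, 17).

(18, 20) + (42, 17). λ = (17 - 20)/(42 - 18) ≡ 50/24 mod 53. 24⁻¹ ≡ 42 (mod 53), so λ ≡ 33.
  x = λ² - 18 - 42 = 1089 - 60 ≡ 22; y = λ·(18 - 22) - 20 ≡ 7. → (22, 7)

(22, 7)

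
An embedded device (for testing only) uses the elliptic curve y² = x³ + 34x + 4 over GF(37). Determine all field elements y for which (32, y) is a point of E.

none

x³ + 34x + 4 = 33860 ≡ 5 (mod 37).
5 is a non-residue mod 37; no y exists.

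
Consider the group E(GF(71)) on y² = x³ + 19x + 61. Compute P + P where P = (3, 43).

tangent at (3, 43): λ = (3·3² + 19)/(2·43) ≡ 46/15. 15⁻¹ ≡ 19 (mod 71), so λ ≡ 46·19 ≡ 22.
  x = λ² - 3 - 3 = 484 - 6 ≡ 52; y = λ·(3 - 52) - 43 ≡ 15. → (52, 15)

(52, 15)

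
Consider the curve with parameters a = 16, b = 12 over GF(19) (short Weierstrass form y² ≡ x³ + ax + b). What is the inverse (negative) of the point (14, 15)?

-(14, 15) = (14, -15 mod 19) = (14, 4).

(14, 4)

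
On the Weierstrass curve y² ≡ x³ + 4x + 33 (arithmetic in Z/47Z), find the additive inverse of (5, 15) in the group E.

(5, 32)

-(5, 15) = (5, -15 mod 47) = (5, 32).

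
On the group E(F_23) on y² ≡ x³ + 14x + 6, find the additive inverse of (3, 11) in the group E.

(3, 12)

-(3, 11) = (3, -11 mod 23) = (3, 12).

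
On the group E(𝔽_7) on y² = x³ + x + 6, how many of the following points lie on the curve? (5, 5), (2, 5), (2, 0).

0

(5, 5): 5² ≡ 4, rhs ≡ 3 → off.
(2, 5): 5² ≡ 4, rhs ≡ 2 → off.
(2, 0): 0² ≡ 0, rhs ≡ 2 → off.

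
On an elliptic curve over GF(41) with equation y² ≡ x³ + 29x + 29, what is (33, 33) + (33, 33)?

tangent at (33, 33): λ = (3·33² + 29)/(2·33) ≡ 16/25. 25⁻¹ ≡ 23 (mod 41), so λ ≡ 16·23 ≡ 40.
  x = λ² - 33 - 33 = 1600 - 66 ≡ 17; y = λ·(33 - 17) - 33 ≡ 33. → (17, 33)

(17, 33)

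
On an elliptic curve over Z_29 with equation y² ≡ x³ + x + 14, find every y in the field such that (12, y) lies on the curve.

none

x³ + 1x + 14 = 1754 ≡ 14 (mod 29).
14 is a non-residue mod 29; no y exists.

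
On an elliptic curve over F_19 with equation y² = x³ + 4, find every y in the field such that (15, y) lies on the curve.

x³ + 0x + 4 = 3379 ≡ 16 (mod 19).
Square roots of 16 mod 19: 4 and 15 (since 4² = 16 ≡ 16).

4, 15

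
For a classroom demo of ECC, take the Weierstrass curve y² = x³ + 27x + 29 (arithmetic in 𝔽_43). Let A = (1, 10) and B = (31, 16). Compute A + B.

(1, 10) + (31, 16). λ = (16 - 10)/(31 - 1) ≡ 6/30 mod 43. 30⁻¹ ≡ 33 (mod 43), so λ ≡ 26.
  x = λ² - 1 - 31 = 676 - 32 ≡ 42; y = λ·(1 - 42) - 10 ≡ 42. → (42, 42)

(42, 42)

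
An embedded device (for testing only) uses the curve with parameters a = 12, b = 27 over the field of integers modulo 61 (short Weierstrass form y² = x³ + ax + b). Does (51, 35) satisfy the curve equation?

y² = 35² ≡ 5; x³ + 12x + 27 = 133290 ≡ 5 (mod 61). 5 = 5.

yes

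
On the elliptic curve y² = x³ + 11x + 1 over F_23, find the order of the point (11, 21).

2P: tangent at (11, 21): λ = (3·11² + 11)/(2·21) ≡ 6/19. 19⁻¹ ≡ 17 (mod 23) since 19·17 = 323 ≡ 1, so λ ≡ 6·17 ≡ 10.
  x = λ² - 11 - 11 = 100 - 22 ≡ 9; y = λ·(11 - 9) - 21 ≡ 22. → (9, 22)
3P: (9, 22) + (11, 21). λ = (21 - 22)/(11 - 9) ≡ 22/2 mod 23. 2⁻¹ ≡ 12 (mod 23), so λ ≡ 11.
  x = λ² - 9 - 11 = 121 - 20 ≡ 9; y = λ·(9 - 9) - 22 ≡ 1. → (9, 1)
4P: (9, 1) + (11, 21). λ = (21 - 1)/(11 - 9) ≡ 20/2 mod 23. 2⁻¹ ≡ 12 (mod 23) since 2·12 = 24 ≡ 1, so λ ≡ 10.
  x = λ² - 9 - 11 = 100 - 20 ≡ 11; y = λ·(9 - 11) - 1 ≡ 2. → (11, 2)
5P: (11, 2) + (11, 21): same x and y₁ ≡ -y₂, so the sum is O.
5P = O, so the order is 5.

5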